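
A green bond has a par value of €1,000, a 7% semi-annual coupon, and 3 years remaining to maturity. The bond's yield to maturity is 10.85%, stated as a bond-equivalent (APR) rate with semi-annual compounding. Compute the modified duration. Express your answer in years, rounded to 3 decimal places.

2.602 years

Periodic yield y = 0.05425. First find Macaulay duration:
  t   CF        PV=CF/(1+0.05425)^t    t·PV
  1        35.00        33.1990        33.1990
  2        35.00        31.4906        62.9812
  3        35.00        29.8701        89.6104
  4        35.00        28.3331       113.3323
  5        35.00        26.8751       134.3755
  6     1,035.00       753.8392     4,523.0349
  Σ                    903.6070     4,956.5332
P = 903.6070; Macaulay duration = 4,956.5332 / 903.6070 = 5.48528 half-year periods = 2.74264 years.
Modified duration = D_Mac / (1 + y) = 2.74264 / 1.05425 = 2.60151 years.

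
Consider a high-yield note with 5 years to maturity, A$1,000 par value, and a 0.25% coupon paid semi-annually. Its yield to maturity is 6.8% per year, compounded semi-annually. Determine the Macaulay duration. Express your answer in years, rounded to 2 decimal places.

Periodic yield y = 0.034. Discount each cash flow and weight by its period:
  t   CF        PV=CF/(1+0.034)^t    t·PV
  1         1.25         1.2089         1.2089
  2         1.25         1.1691         2.3383
  3         1.25         1.1307         3.3921
  4         1.25         1.0935         4.3741
  5         1.25         1.0576         5.2878
  6         1.25         1.0228         6.1367
  7         1.25         0.9892         6.9241
  8         1.25         0.9566         7.6531
  9         1.25         0.9252         8.3266
  10    1,001.25       716.6996     7,166.9957
  Σ                    726.2532     7,212.6374
Price P = Σ PV = 726.2532.
Macaulay duration = Σ(t·PV) / P = 7,212.6374 / 726.2532 = 9.93130 half-year periods.
In years: 9.93130 / 2 = 4.96565 years.

4.97 years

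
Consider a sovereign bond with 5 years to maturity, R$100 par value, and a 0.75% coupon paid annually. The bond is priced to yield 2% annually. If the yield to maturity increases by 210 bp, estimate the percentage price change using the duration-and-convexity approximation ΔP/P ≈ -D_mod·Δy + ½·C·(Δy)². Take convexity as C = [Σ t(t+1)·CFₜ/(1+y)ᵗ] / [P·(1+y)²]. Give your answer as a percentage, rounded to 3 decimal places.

With y = 0.02:
  t   CF        PV=CF/(1+0.02)^t    t·PV        t(t+1)·PV
  1         0.75         0.7353         0.7353           1.4706
  2         0.75         0.7209         1.4418           4.3253
  3         0.75         0.7067         2.1202           8.4809
  4         0.75         0.6929         2.7715          13.8577
  5       100.75        91.2524       456.2619       2,737.5714
  Σ                     94.1082       463.3307       2,765.7058
P = 94.1082; D_Mac = 4.92338 yrs; D_mod = 4.82685 yrs; C = 28.24739.
Duration effect: -4.82685 × (+0.021) = -0.101364
Convexity effect: 0.5 × 28.24739 × (0.021)² = +0.0062285
ΔP/P ≈ -0.101364 + 0.0062285 = -0.095135 = -9.5135%.

-9.514%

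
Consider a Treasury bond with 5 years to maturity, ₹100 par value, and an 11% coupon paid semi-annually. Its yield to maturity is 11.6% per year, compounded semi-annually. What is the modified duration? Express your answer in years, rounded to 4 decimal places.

Periodic yield y = 0.058. First find Macaulay duration:
  t   CF        PV=CF/(1+0.058)^t    t·PV
  1         5.50         5.1985         5.1985
  2         5.50         4.9135         9.8270
  3         5.50         4.6441        13.9324
  4         5.50         4.3896        17.5582
  5         5.50         4.1489        20.7446
  6         5.50         3.9215        23.5288
  7         5.50         3.7065        25.9454
  8         5.50         3.5033        28.0264
  9         5.50         3.3112        29.8012
  10      105.50        60.0338       600.3379
  Σ                     97.7709       774.9005
P = 97.7709; Macaulay duration = 774.9005 / 97.7709 = 7.92568 half-year periods = 3.96284 years.
Modified duration = D_Mac / (1 + y) = 3.96284 / 1.058 = 3.74559 years.

3.7456 years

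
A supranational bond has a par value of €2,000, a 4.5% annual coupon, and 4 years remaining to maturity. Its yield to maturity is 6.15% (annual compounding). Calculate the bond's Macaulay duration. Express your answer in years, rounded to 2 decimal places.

Periodic yield y = 0.0615. Discount each cash flow and weight by its year:
  t   CF        PV=CF/(1+0.0615)^t    t·PV
  1        90.00        84.7857        84.7857
  2        90.00        79.8735       159.7469
  3        90.00        75.2458       225.7375
  4     2,090.00     1,646.1382     6,584.5528
  Σ                  1,886.0432     7,054.8229
Price P = Σ PV = 1,886.0432.
Macaulay duration = Σ(t·PV) / P = 7,054.8229 / 1,886.0432 = 3.74054 years.

3.74 years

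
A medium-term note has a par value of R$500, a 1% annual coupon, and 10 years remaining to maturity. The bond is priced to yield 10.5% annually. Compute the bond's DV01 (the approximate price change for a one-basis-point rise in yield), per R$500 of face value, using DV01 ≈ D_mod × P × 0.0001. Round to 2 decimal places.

R$0.18

Periodic yield y = 0.105.
  t   CF        PV=CF/(1+0.105)^t    t·PV
  1         5.00         4.5249         4.5249
  2         5.00         4.0949         8.1898
  3         5.00         3.7058        11.1174
  4         5.00         3.3537        13.4147
  5         5.00         3.0350        15.1750
  6         5.00         2.7466        16.4796
  7         5.00         2.4856        17.3993
  8         5.00         2.2494        17.9954
  9         5.00         2.0357        18.3211
  10      505.00       186.0667     1,860.6668
  Σ                    214.2983     1,983.2841
P = 214.2983; D_Mac = 9.25478 yrs; D_mod = 8.37537 yrs.
DV01 ≈ 8.37537 × 214.2983 × 0.0001 = 0.179483.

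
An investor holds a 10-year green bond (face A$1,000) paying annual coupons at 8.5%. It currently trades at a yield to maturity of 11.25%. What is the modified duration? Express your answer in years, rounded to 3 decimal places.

6.145 years

Periodic yield y = 0.1125. First find Macaulay duration:
  t   CF        PV=CF/(1+0.1125)^t    t·PV
  1        85.00        76.4045        76.4045
  2        85.00        68.6782       137.3564
  3        85.00        61.7332       185.1996
  4        85.00        55.4905       221.9621
  5        85.00        49.8791       249.3956
  6        85.00        44.8352       269.0110
  7        85.00        40.3013       282.1089
  8        85.00        36.2259       289.8069
  9        85.00        32.5626       293.0632
  10    1,085.00       373.6195     3,736.1951
  Σ                    839.7299     5,740.5034
P = 839.7299; Macaulay duration = 5,740.5034 / 839.7299 = 6.83613 years.
Modified duration = D_Mac / (1 + y) = 6.83613 / 1.1125 = 6.14484 years.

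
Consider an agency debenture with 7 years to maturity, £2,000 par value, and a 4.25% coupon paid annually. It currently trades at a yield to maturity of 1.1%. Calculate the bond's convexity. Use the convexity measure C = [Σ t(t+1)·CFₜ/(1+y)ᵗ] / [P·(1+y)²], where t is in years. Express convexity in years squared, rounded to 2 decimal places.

47.33

With y = 0.011:
  t   CF        PV=CF/(1+0.011)^t    t·PV        t(t+1)·PV
  1        85.00        84.0752        84.0752         168.1503
  2        85.00        83.1604       166.3208         498.9625
  3        85.00        82.2556       246.7668         987.0672
  4        85.00        81.3606       325.4425       1,627.2126
  5        85.00        80.4754       402.3770       2,414.2620
  6        85.00        79.5998       477.5988       3,343.1917
  7     2,085.00     1,931.2921    13,519.0449     108,152.3591
  Σ                  2,422.2191    15,221.6260     117,191.2054
P = 2,422.2191.
Convexity = Σ t(t+1)·PV / [P·(1+y)²] = 117,191.2054 / (2,422.2191 × 1.022121) = 47.33466.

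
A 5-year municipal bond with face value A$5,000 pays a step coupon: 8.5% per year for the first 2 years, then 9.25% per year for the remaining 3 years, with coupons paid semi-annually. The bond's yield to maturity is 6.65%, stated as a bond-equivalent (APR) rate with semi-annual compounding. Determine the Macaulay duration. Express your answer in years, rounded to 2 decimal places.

Periodic yield y = 0.03325. Discount each cash flow and weight by its period:
  t   CF        PV=CF/(1+0.03325)^t    t·PV
  1       212.50       205.6617       205.6617
  2       212.50       199.0435       398.0871
  3       212.50       192.6383       577.9150
  4       212.50       186.4392       745.7569
  5       231.25       196.3607       981.8037
  6       231.25       190.0419     1,140.2511
  7       231.25       183.9263     1,287.4841
  8       231.25       178.0076     1,424.0604
  9       231.25       172.2793     1,550.5134
  10    5,231.25     3,771.8233    37,718.2327
  Σ                  5,476.2218    46,029.7662
Price P = Σ PV = 5,476.2218.
Macaulay duration = Σ(t·PV) / P = 46,029.7662 / 5,476.2218 = 8.40539 half-year periods.
In years: 8.40539 / 2 = 4.20269 years.

4.20 years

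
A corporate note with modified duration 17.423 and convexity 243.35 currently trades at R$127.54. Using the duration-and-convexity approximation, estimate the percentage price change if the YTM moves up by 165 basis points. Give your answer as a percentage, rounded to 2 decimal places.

-25.44%

Duration effect: -D_mod·Δy = -17.423 × (+0.0165) = -0.2874795
Convexity effect: ½·C·(Δy)² = 0.5 × 243.35 × (0.0165)² = +0.03312601875
ΔP/P ≈ -0.2874795 + 0.03312601875 = -0.25435348125
= -25.435348125%.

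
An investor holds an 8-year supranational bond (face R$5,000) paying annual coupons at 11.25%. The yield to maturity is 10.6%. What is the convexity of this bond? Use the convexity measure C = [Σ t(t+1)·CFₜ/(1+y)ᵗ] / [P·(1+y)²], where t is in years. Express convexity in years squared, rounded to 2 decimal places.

36.98

With y = 0.106:
  t   CF        PV=CF/(1+0.106)^t    t·PV        t(t+1)·PV
  1       562.50       508.5895       508.5895       1,017.1790
  2       562.50       459.8459       919.6917       2,759.0751
  3       562.50       415.7738     1,247.3215       4,989.2859
  4       562.50       375.9257     1,503.7028       7,518.5140
  5       562.50       339.8967     1,699.4833      10,196.8997
  6       562.50       307.3207     1,843.9240      12,907.4680
  7       562.50       277.8668     1,945.0675      15,560.5400
  8     5,562.50     2,484.4428    19,875.5427     178,879.8840
  Σ                  5,169.6618    29,543.3229     233,828.8458
P = 5,169.6618.
Convexity = Σ t(t+1)·PV / [P·(1+y)²] = 233,828.8458 / (5,169.6618 × 1.223236) = 36.97649.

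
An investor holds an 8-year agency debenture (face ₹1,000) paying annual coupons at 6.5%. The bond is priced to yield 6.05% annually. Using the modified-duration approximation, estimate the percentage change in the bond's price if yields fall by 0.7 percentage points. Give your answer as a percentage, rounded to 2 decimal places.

+4.30%

Periodic yield y = 0.0605. Modified duration first:
  t   CF        PV=CF/(1+0.0605)^t    t·PV
  1        65.00        61.2918        61.2918
  2        65.00        57.7952       115.5905
  3        65.00        54.4981       163.4943
  4        65.00        51.3891       205.5562
  5        65.00        48.4574       242.2869
  6        65.00        45.6930       274.1578
  7        65.00        43.0862       301.6037
  8     1,065.00       665.6780     5,325.4243
  Σ                  1,027.8889     6,689.4055
P = 1,027.8889; D_Mac = 6.50791 yrs; D_mod = 6.50791/(1+0.0605) = 6.13664 yrs.
ΔP/P ≈ -D_mod · Δy = -6.13664 × (-0.007) = +0.042956 = +4.2956%.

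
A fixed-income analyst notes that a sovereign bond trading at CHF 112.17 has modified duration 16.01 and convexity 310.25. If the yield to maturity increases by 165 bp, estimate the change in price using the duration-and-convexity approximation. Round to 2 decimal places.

Duration effect: -D_mod·Δy = -16.01 × (+0.0165) = -0.264165
Convexity effect: ½·C·(Δy)² = 0.5 × 310.25 × (0.0165)² = +0.04223278125
ΔP/P ≈ -0.264165 + 0.04223278125 = -0.22193221875
ΔP ≈ 112.17 × (-0.22193221875) = -24.8941369771875.

-CHF 24.89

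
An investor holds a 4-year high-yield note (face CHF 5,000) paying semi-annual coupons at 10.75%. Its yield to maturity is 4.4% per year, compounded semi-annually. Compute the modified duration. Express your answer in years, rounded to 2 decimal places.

3.35 years

Periodic yield y = 0.022. First find Macaulay duration:
  t   CF        PV=CF/(1+0.022)^t    t·PV
  1       268.75       262.9648       262.9648
  2       268.75       257.3041       514.6082
  3       268.75       251.7652       755.2957
  4       268.75       246.3456       985.3826
  5       268.75       241.0427     1,205.2135
  6       268.75       235.8539     1,415.1235
  7       268.75       230.7768     1,615.4378
  8     5,268.75     4,426.9073    35,415.2582
  Σ                  6,152.9605    42,169.2843
P = 6,152.9605; Macaulay duration = 42,169.2843 / 6,152.9605 = 6.85350 half-year periods = 3.42675 years.
Modified duration = D_Mac / (1 + y) = 3.42675 / 1.022 = 3.35298 years.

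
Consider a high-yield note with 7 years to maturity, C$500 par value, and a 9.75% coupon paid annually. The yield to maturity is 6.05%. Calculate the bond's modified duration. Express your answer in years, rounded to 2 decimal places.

Periodic yield y = 0.0605. First find Macaulay duration:
  t   CF        PV=CF/(1+0.0605)^t    t·PV
  1        48.75        45.9689        45.9689
  2        48.75        43.3464        86.6928
  3        48.75        40.8736       122.6207
  4        48.75        38.5418       154.1672
  5        48.75        36.3430       181.7152
  6        48.75        34.2697       205.6183
  7       548.75       363.7473     2,546.2314
  Σ                    603.0908     3,343.0145
P = 603.0908; Macaulay duration = 3,343.0145 / 603.0908 = 5.54314 years.
Modified duration = D_Mac / (1 + y) = 5.54314 / 1.0605 = 5.22691 years.

5.23 years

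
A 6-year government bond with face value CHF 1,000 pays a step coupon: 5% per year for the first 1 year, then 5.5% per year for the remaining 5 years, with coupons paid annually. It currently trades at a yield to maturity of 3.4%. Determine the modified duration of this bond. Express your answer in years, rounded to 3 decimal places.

5.157 years

Periodic yield y = 0.034. First find Macaulay duration:
  t   CF        PV=CF/(1+0.034)^t    t·PV
  1        50.00        48.3559        48.3559
  2        55.00        51.4424       102.8849
  3        55.00        49.7509       149.2527
  4        55.00        48.1150       192.4600
  5        55.00        46.5329       232.6644
  6     1,055.00       863.2354     5,179.4122
  Σ                  1,107.4325     5,905.0302
P = 1,107.4325; Macaulay duration = 5,905.0302 / 1,107.4325 = 5.33218 years.
Modified duration = D_Mac / (1 + y) = 5.33218 / 1.034 = 5.15685 years.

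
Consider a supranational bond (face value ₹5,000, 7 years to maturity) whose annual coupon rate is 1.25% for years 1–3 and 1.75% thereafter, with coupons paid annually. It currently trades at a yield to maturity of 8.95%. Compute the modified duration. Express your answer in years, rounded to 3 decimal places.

Periodic yield y = 0.0895. First find Macaulay duration:
  t   CF        PV=CF/(1+0.0895)^t    t·PV
  1        62.50        57.3658        57.3658
  2        62.50        52.6533       105.3066
  3        62.50        48.3279       144.9838
  4        87.50        62.1011       248.4043
  5        87.50        56.9996       284.9980
  6        87.50        52.3172       313.9033
  7     5,087.50     2,791.9895    19,543.9265
  Σ                  3,121.7544    20,698.8883
P = 3,121.7544; Macaulay duration = 20,698.8883 / 3,121.7544 = 6.63053 years.
Modified duration = D_Mac / (1 + y) = 6.63053 / 1.0895 = 6.08585 years.

6.086 years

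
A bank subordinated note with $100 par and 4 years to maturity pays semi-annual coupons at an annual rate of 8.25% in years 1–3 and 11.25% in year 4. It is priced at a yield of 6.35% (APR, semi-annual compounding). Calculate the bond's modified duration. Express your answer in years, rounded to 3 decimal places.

Periodic yield y = 0.03175. First find Macaulay duration:
  t   CF        PV=CF/(1+0.03175)^t    t·PV
  1        4.125         3.9981         3.9981
  2        4.125         3.8750         7.7501
  3        4.125         3.7558        11.2673
  4        4.125         3.6402        14.5608
  5        4.125         3.5282        17.6409
  6        4.125         3.4196        20.5177
  7        5.625         4.5196        31.6373
  8      105.625        82.2566       658.0530
  Σ                    108.9931       765.4252
P = 108.9931; Macaulay duration = 765.4252 / 108.9931 = 7.02269 half-year periods = 3.51135 years.
Modified duration = D_Mac / (1 + y) = 3.51135 / 1.03175 = 3.40329 years.

3.403 years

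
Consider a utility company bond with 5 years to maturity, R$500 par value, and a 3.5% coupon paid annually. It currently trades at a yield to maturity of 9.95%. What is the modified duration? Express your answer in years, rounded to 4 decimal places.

Periodic yield y = 0.0995. First find Macaulay duration:
  t   CF        PV=CF/(1+0.0995)^t    t·PV
  1        17.50        15.9163        15.9163
  2        17.50        14.4760        28.9519
  3        17.50        13.1660        39.4979
  4        17.50        11.9745        47.8980
  5       517.50       322.0581     1,610.2903
  Σ                    377.5908     1,742.5544
P = 377.5908; Macaulay duration = 1,742.5544 / 377.5908 = 4.61493 years.
Modified duration = D_Mac / (1 + y) = 4.61493 / 1.0995 = 4.19730 years.

4.1973 years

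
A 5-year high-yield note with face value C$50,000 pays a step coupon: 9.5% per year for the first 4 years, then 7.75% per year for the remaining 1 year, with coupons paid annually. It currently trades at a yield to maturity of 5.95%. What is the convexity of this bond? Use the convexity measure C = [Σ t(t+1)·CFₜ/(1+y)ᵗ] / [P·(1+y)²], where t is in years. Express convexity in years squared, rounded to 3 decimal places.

21.448

With y = 0.0595:
  t   CF        PV=CF/(1+0.0595)^t    t·PV        t(t+1)·PV
  1     4,750.00     4,483.2468     4,483.2468       8,966.4936
  2     4,750.00     4,231.4741     8,462.9482      25,388.8446
  3     4,750.00     3,993.8406    11,981.5218      47,926.0871
  4     4,750.00     3,769.5522    15,078.2089      75,391.0446
  5    53,875.00    40,353.6179   201,768.0897   1,210,608.5384
  Σ                 56,831.7317   241,774.0155   1,368,281.0084
P = 56,831.7317.
Convexity = Σ t(t+1)·PV / [P·(1+y)²] = 1,368,281.0084 / (56,831.7317 × 1.122540) = 21.44779.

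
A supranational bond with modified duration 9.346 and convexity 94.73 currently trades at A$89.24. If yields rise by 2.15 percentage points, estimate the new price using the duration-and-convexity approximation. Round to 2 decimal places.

A$73.26

Duration effect: -D_mod·Δy = -9.346 × (+0.0215) = -0.200939
Convexity effect: ½·C·(Δy)² = 0.5 × 94.73 × (0.0215)² = +0.02189447125
ΔP/P ≈ -0.200939 + 0.02189447125 = -0.17904452875
New price ≈ 89.24 × (1 - 0.17904452875) = 73.26206625435.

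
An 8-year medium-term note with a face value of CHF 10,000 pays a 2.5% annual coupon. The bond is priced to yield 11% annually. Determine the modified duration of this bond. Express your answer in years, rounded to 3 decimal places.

Periodic yield y = 0.11. First find Macaulay duration:
  t   CF        PV=CF/(1+0.11)^t    t·PV
  1       250.00       225.2252       225.2252
  2       250.00       202.9056       405.8112
  3       250.00       182.7978       548.3935
  4       250.00       164.6827       658.7310
  5       250.00       148.3628       741.8142
  6       250.00       133.6602       801.9613
  7       250.00       120.4146       842.9022
  8    10,250.00     4,447.7466    35,581.9727
  Σ                  5,625.7957    39,806.8113
P = 5,625.7957; Macaulay duration = 39,806.8113 / 5,625.7957 = 7.07577 years.
Modified duration = D_Mac / (1 + y) = 7.07577 / 1.11 = 6.37456 years.

6.375 years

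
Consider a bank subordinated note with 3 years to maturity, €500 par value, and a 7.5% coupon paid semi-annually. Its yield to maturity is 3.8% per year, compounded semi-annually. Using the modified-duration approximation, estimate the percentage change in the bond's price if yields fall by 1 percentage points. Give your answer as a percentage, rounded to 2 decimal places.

Periodic yield y = 0.019. Modified duration first:
  t   CF        PV=CF/(1+0.019)^t    t·PV
  1        18.75        18.4004        18.4004
  2        18.75        18.0573        36.1146
  3        18.75        17.7206        53.1618
  4        18.75        17.3902        69.5608
  5        18.75        17.0659        85.3297
  6       518.75       463.3541     2,780.1246
  Σ                    551.9885     3,042.6919
P = 551.9885; D_Mac = 5.51224 half-year periods = 2.75612 yrs; D_mod = 2.75612/(1+0.019) = 2.70473 yrs.
ΔP/P ≈ -D_mod · Δy = -2.70473 × (-0.01) = +0.027047 = +2.7047%.

+2.70%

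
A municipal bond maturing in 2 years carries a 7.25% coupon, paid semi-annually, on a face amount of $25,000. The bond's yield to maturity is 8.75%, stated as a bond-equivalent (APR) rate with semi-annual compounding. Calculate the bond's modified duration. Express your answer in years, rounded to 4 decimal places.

1.8164 years

Periodic yield y = 0.04375. First find Macaulay duration:
  t   CF        PV=CF/(1+0.04375)^t    t·PV
  1       906.25       868.2635       868.2635
  2       906.25       831.8692     1,663.7384
  3       906.25       797.0004     2,391.0013
  4    25,906.25    21,828.2339    87,312.9355
  Σ                 24,325.3670    92,235.9386
P = 24,325.3670; Macaulay duration = 92,235.9386 / 24,325.3670 = 3.79176 half-year periods = 1.89588 years.
Modified duration = D_Mac / (1 + y) = 1.89588 / 1.04375 = 1.81641 years.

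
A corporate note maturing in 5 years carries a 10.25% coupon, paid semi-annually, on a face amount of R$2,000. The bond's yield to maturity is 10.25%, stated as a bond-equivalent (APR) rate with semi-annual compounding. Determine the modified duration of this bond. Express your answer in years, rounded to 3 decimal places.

Periodic yield y = 0.05125. First find Macaulay duration:
  t   CF        PV=CF/(1+0.05125)^t    t·PV
  1       102.50        97.5030        97.5030
  2       102.50        92.7496       185.4991
  3       102.50        88.2279       264.6836
  4       102.50        83.9266       335.7066
  5       102.50        79.8351       399.1755
  6       102.50        75.9430       455.6581
  7       102.50        72.2407       505.6847
  8       102.50        68.7188       549.7507
  9       102.50        65.3687       588.3182
  10    2,102.50     1,275.4866    12,754.8665
  Σ                  2,000.0000    16,136.8459
P = 2,000.0000; Macaulay duration = 16,136.8459 / 2,000.0000 = 8.06842 half-year periods = 4.03421 years.
Modified duration = D_Mac / (1 + y) = 4.03421 / 1.05125 = 3.83754 years.

3.838 years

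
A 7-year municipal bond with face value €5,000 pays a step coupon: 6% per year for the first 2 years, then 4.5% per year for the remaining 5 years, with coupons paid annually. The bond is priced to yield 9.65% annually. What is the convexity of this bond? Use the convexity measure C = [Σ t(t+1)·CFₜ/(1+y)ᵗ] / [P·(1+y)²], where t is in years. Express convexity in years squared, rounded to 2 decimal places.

36.70

With y = 0.0965:
  t   CF        PV=CF/(1+0.0965)^t    t·PV        t(t+1)·PV
  1       300.00       273.5978       273.5978         547.1956
  2       300.00       249.5192       499.0384       1,497.1152
  3       225.00       170.6698       512.0093       2,048.0373
  4       225.00       155.6496       622.5983       3,112.9917
  5       225.00       141.9513       709.7564       4,258.5386
  6       225.00       129.4585       776.7512       5,437.2586
  7     5,225.00     2,741.7373    19,192.1612     153,537.2896
  Σ                  3,862.5835    22,585.9128     170,438.4268
P = 3,862.5835.
Convexity = Σ t(t+1)·PV / [P·(1+y)²] = 170,438.4268 / (3,862.5835 × 1.202312) = 36.70053.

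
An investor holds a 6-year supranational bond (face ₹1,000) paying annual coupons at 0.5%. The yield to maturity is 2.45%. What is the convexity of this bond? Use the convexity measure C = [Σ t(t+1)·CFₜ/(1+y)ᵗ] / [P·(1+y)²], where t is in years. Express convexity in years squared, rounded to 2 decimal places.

With y = 0.0245:
  t   CF        PV=CF/(1+0.0245)^t    t·PV        t(t+1)·PV
  1         5.00         4.8804         4.8804           9.7609
  2         5.00         4.7637         9.5274          28.5823
  3         5.00         4.6498        13.9494          55.7976
  4         5.00         4.5386        18.1544          90.7721
  5         5.00         4.4301        22.1503         132.9020
  6     1,005.00       869.1491     5,214.8946      36,504.2622
  Σ                    892.4117     5,283.5566      36,822.0770
P = 892.4117.
Convexity = Σ t(t+1)·PV / [P·(1+y)²] = 36,822.0770 / (892.4117 × 1.049600) = 39.31145.

39.31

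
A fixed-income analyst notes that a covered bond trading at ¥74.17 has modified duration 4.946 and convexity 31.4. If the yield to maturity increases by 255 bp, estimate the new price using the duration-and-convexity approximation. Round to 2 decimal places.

¥65.57

Duration effect: -D_mod·Δy = -4.946 × (+0.0255) = -0.126123
Convexity effect: ½·C·(Δy)² = 0.5 × 31.4 × (0.0255)² = +0.010208925
ΔP/P ≈ -0.126123 + 0.010208925 = -0.115914075
New price ≈ 74.17 × (1 - 0.115914075) = 65.57265305725.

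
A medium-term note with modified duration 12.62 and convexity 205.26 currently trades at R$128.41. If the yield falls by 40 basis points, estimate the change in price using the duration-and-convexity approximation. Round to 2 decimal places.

+R$6.69

Duration effect: -D_mod·Δy = -12.62 × (-0.004) = +0.050480
Convexity effect: ½·C·(Δy)² = 0.5 × 205.26 × (-0.004)² = +0.00164208
ΔP/P ≈ +0.050480 + 0.00164208 = +0.05212208
ΔP ≈ 128.41 × (+0.05212208) = +6.6929962928.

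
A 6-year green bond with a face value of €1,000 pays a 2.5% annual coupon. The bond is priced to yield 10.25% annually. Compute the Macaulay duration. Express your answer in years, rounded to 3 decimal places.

5.548 years

Periodic yield y = 0.1025. Discount each cash flow and weight by its year:
  t   CF        PV=CF/(1+0.1025)^t    t·PV
  1        25.00        22.6757        22.6757
  2        25.00        20.5676        41.1351
  3        25.00        18.6554        55.9662
  4        25.00        16.9210        67.6839
  5        25.00        15.3478        76.7392
  6     1,025.00       570.7584     3,424.5501
  Σ                    664.9259     3,688.7502
Price P = Σ PV = 664.9259.
Macaulay duration = Σ(t·PV) / P = 3,688.7502 / 664.9259 = 5.54761 years.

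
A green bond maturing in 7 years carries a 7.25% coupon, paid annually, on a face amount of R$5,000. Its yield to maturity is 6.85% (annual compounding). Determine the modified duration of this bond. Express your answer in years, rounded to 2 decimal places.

5.38 years

Periodic yield y = 0.0685. First find Macaulay duration:
  t   CF        PV=CF/(1+0.0685)^t    t·PV
  1       362.50       339.2606       339.2606
  2       362.50       317.5111       635.0223
  3       362.50       297.1560       891.4679
  4       362.50       278.1057     1,112.4228
  5       362.50       260.2768     1,301.3838
  6       362.50       243.5908     1,461.5447
  7     5,362.50     3,372.4508    23,607.1554
  Σ                  5,108.3518    29,348.2575
P = 5,108.3518; Macaulay duration = 29,348.2575 / 5,108.3518 = 5.74515 years.
Modified duration = D_Mac / (1 + y) = 5.74515 / 1.0685 = 5.37684 years.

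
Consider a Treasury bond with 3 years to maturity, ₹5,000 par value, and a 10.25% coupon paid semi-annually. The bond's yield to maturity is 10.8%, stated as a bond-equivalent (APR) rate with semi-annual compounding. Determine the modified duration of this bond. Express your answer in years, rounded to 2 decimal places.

2.52 years

Periodic yield y = 0.054. First find Macaulay duration:
  t   CF        PV=CF/(1+0.054)^t    t·PV
  1       256.25       243.1214       243.1214
  2       256.25       230.6655       461.3310
  3       256.25       218.8477       656.5432
  4       256.25       207.6354       830.5417
  5       256.25       196.9975       984.9877
  6     5,256.25     3,833.8256    23,002.9533
  Σ                  4,931.0932    26,179.4784
P = 4,931.0932; Macaulay duration = 26,179.4784 / 4,931.0932 = 5.30906 half-year periods = 2.65453 years.
Modified duration = D_Mac / (1 + y) = 2.65453 / 1.054 = 2.51853 years.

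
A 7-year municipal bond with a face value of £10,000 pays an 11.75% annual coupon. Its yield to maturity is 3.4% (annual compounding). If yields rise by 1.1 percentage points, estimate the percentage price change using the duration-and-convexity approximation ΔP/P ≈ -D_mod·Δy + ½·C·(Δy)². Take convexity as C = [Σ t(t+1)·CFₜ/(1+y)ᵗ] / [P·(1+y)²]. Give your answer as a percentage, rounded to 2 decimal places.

With y = 0.034:
  t   CF        PV=CF/(1+0.034)^t    t·PV        t(t+1)·PV
  1     1,175.00     1,136.3636     1,136.3636       2,272.7273
  2     1,175.00     1,098.9977     2,197.9954       6,593.9863
  3     1,175.00     1,062.8605     3,188.5814      12,754.3255
  4     1,175.00     1,027.9115     4,111.6459      20,558.2294
  5     1,175.00       994.1117     4,970.5584      29,823.3502
  6     1,175.00       961.4233     5,768.5397      40,379.7778
  7    11,175.00     8,843.0842    61,901.5894     495,212.7155
  Σ                 15,124.7524    83,275.2738     607,595.1119
P = 15,124.7524; D_Mac = 5.50589 yrs; D_mod = 5.32485 yrs; C = 37.57378.
Duration effect: -5.32485 × (+0.011) = -0.058573
Convexity effect: 0.5 × 37.57378 × (0.011)² = +0.0022732
ΔP/P ≈ -0.058573 + 0.0022732 = -0.056300 = -5.6300%.

-5.63%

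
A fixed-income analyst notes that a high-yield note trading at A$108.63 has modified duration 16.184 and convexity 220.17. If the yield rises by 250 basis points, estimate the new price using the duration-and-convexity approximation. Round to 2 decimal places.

A$72.15

Duration effect: -D_mod·Δy = -16.184 × (+0.025) = -0.404600
Convexity effect: ½·C·(Δy)² = 0.5 × 220.17 × (0.025)² = +0.068803125
ΔP/P ≈ -0.404600 + 0.068803125 = -0.335796875
New price ≈ 108.63 × (1 - 0.335796875) = 72.15238546875.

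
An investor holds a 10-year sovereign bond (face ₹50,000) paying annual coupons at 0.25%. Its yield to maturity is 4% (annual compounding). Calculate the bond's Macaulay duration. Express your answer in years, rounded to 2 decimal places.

9.86 years

Periodic yield y = 0.04. Discount each cash flow and weight by its year:
  t   CF        PV=CF/(1+0.04)^t    t·PV
  1       125.00       120.1923       120.1923
  2       125.00       115.5695       231.1391
  3       125.00       111.1245       333.3736
  4       125.00       106.8505       427.4021
  5       125.00       102.7409       513.7044
  6       125.00        98.7893       592.7359
  7       125.00        94.9897       664.9281
  8       125.00        91.3363       730.6902
  9       125.00        87.8233       790.4101
  10   50,125.00    33,862.6540   338,626.5396
  Σ                 34,792.0704   343,031.1154
Price P = Σ PV = 34,792.0704.
Macaulay duration = Σ(t·PV) / P = 343,031.1154 / 34,792.0704 = 9.85946 years.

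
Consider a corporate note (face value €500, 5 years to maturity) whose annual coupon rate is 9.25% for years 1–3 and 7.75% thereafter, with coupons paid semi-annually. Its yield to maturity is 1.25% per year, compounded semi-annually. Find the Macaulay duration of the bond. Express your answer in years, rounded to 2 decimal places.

4.27 years

Periodic yield y = 0.00625. Discount each cash flow and weight by its period:
  t   CF        PV=CF/(1+0.00625)^t    t·PV
  1       23.125        22.9814        22.9814
  2       23.125        22.8386        45.6773
  3       23.125        22.6968        68.0903
  4       23.125        22.5558        90.2232
  5       23.125        22.4157       112.0785
  6       23.125        22.2765       133.6588
  7       19.375        18.5481       129.8370
  8       19.375        18.4329       147.4635
  9       19.375        18.3184       164.8660
  10     519.375       488.0026     4,880.0257
  Σ                    679.0668     5,794.9017
Price P = Σ PV = 679.0668.
Macaulay duration = Σ(t·PV) / P = 5,794.9017 / 679.0668 = 8.53363 half-year periods.
In years: 8.53363 / 2 = 4.26681 years.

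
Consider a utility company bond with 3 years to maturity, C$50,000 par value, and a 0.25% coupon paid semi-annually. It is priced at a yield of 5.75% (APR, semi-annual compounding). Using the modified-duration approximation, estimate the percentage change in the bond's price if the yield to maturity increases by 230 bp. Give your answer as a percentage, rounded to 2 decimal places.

Periodic yield y = 0.02875. Modified duration first:
  t   CF        PV=CF/(1+0.02875)^t    t·PV
  1        62.50        60.7533        60.7533
  2        62.50        59.0555       118.1110
  3        62.50        57.4051       172.2153
  4        62.50        55.8008       223.2033
  5        62.50        54.2414       271.2069
  6    50,062.50    42,233.1470   253,398.8820
  Σ                 42,520.4032   254,244.3719
P = 42,520.4032; D_Mac = 5.97935 half-year periods = 2.98967 yrs; D_mod = 2.98967/(1+0.02875) = 2.90612 yrs.
ΔP/P ≈ -D_mod · Δy = -2.90612 × (+0.023) = -0.066841 = -6.6841%.

-6.68%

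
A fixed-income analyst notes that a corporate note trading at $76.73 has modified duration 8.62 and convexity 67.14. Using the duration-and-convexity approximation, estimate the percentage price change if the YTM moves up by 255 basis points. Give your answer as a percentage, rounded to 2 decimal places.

-19.80%

Duration effect: -D_mod·Δy = -8.62 × (+0.0255) = -0.219810
Convexity effect: ½·C·(Δy)² = 0.5 × 67.14 × (0.0255)² = +0.0218288925
ΔP/P ≈ -0.219810 + 0.0218288925 = -0.1979811075
= -19.79811075%.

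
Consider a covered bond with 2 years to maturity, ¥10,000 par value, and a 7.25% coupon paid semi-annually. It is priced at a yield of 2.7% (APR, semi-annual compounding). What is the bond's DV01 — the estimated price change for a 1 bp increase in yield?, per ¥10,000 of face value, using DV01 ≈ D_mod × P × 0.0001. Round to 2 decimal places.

¥2.04

Periodic yield y = 0.0135.
  t   CF        PV=CF/(1+0.0135)^t    t·PV
  1       362.50       357.6714       357.6714
  2       362.50       352.9072       705.8144
  3       362.50       348.2064     1,044.6192
  4    10,362.50     9,821.3125    39,285.2501
  Σ                 10,880.0976    41,393.3552
P = 10,880.0976; D_Mac = 3.80450 half-year periods = 1.90225 yrs; D_mod = 1.87691 yrs.
DV01 ≈ 1.87691 × 10,880.0976 × 0.0001 = 2.042099.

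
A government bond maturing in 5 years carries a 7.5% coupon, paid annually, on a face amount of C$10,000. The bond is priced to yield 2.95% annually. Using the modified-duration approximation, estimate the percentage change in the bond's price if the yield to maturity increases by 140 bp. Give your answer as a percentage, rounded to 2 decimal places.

Periodic yield y = 0.0295. Modified duration first:
  t   CF        PV=CF/(1+0.0295)^t    t·PV
  1       750.00       728.5090       728.5090
  2       750.00       707.6338     1,415.2676
  3       750.00       687.3568     2,062.0703
  4       750.00       667.6608     2,670.6431
  5    10,750.00     9,295.5846    46,477.9232
  Σ                 12,086.7449    53,354.4131
P = 12,086.7449; D_Mac = 4.41429 yrs; D_mod = 4.41429/(1+0.0295) = 4.28780 yrs.
ΔP/P ≈ -D_mod · Δy = -4.28780 × (+0.014) = -0.060029 = -6.0029%.

-6.00%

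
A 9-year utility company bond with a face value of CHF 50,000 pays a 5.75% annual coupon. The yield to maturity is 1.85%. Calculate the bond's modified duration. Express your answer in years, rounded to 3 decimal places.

7.388 years

Periodic yield y = 0.0185. First find Macaulay duration:
  t   CF        PV=CF/(1+0.0185)^t    t·PV
  1     2,875.00     2,822.7786     2,822.7786
  2     2,875.00     2,771.5057     5,543.0115
  3     2,875.00     2,721.1642     8,163.4926
  4     2,875.00     2,671.7371    10,686.9483
  5     2,875.00     2,623.2077    13,116.0386
  6     2,875.00     2,575.5599    15,453.3592
  7     2,875.00     2,528.7775    17,701.4424
  8     2,875.00     2,482.8449    19,862.7588
  9    52,875.00    44,833.3386   403,500.0471
  Σ                 66,030.9141   496,849.8771
P = 66,030.9141; Macaulay duration = 496,849.8771 / 66,030.9141 = 7.52450 years.
Modified duration = D_Mac / (1 + y) = 7.52450 / 1.0185 = 7.38783 years.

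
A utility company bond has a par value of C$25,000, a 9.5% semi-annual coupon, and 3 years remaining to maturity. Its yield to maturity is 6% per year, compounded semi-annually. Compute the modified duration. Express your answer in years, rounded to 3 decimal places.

Periodic yield y = 0.03. First find Macaulay duration:
  t   CF        PV=CF/(1+0.03)^t    t·PV
  1     1,187.50     1,152.9126     1,152.9126
  2     1,187.50     1,119.3326     2,238.6653
  3     1,187.50     1,086.7307     3,260.1922
  4     1,187.50     1,055.0784     4,220.3135
  5     1,187.50     1,024.3479     5,121.7397
  6    26,187.50    21,931.6190   131,589.7138
  Σ                 27,370.0213   147,583.5370
P = 27,370.0213; Macaulay duration = 147,583.5370 / 27,370.0213 = 5.39216 half-year periods = 2.69608 years.
Modified duration = D_Mac / (1 + y) = 2.69608 / 1.03 = 2.61755 years.

2.618 years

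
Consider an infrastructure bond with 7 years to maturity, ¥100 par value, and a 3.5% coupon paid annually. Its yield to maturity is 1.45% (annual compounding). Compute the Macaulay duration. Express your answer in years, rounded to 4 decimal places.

6.3770 years

Periodic yield y = 0.0145. Discount each cash flow and weight by its year:
  t   CF        PV=CF/(1+0.0145)^t    t·PV
  1         3.50         3.4500         3.4500
  2         3.50         3.4007         6.8013
  3         3.50         3.3521        10.0562
  4         3.50         3.3042        13.2166
  5         3.50         3.2569        16.2846
  6         3.50         3.2104        19.2622
  7       103.50        93.5785       655.0494
  Σ                    113.5526       724.1203
Price P = Σ PV = 113.5526.
Macaulay duration = Σ(t·PV) / P = 724.1203 / 113.5526 = 6.37696 years.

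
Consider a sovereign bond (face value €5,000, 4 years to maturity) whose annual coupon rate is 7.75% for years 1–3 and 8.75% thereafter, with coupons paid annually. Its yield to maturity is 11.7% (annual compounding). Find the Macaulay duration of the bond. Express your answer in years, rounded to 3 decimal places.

3.562 years

Periodic yield y = 0.117. Discount each cash flow and weight by its year:
  t   CF        PV=CF/(1+0.117)^t    t·PV
  1       387.50       346.9114       346.9114
  2       387.50       310.5742       621.1484
  3       387.50       278.0431       834.1294
  4     5,437.50     3,492.9034    13,971.6137
  Σ                  4,428.4321    15,773.8029
Price P = Σ PV = 4,428.4321.
Macaulay duration = Σ(t·PV) / P = 15,773.8029 / 4,428.4321 = 3.56194 years.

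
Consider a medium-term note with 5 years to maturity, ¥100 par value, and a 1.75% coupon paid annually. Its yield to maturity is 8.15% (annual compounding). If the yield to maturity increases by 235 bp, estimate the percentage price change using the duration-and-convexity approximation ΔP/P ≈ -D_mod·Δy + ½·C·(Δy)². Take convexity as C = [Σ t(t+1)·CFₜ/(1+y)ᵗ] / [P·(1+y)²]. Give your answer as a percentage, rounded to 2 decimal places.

With y = 0.0815:
  t   CF        PV=CF/(1+0.0815)^t    t·PV        t(t+1)·PV
  1         1.75         1.6181         1.6181           3.2362
  2         1.75         1.4962         2.9924           8.9771
  3         1.75         1.3834         4.1503          16.6012
  4         1.75         1.2792         5.1167          25.5836
  5       101.75        68.7704       343.8522       2,063.1132
  Σ                     74.5474       357.7297       2,117.5114
P = 74.5474; D_Mac = 4.79869 yrs; D_mod = 4.43707 yrs; C = 24.28513.
Duration effect: -4.43707 × (+0.0235) = -0.104271
Convexity effect: 0.5 × 24.28513 × (0.0235)² = +0.0067057
ΔP/P ≈ -0.104271 + 0.0067057 = -0.097565 = -9.7565%.

-9.76%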